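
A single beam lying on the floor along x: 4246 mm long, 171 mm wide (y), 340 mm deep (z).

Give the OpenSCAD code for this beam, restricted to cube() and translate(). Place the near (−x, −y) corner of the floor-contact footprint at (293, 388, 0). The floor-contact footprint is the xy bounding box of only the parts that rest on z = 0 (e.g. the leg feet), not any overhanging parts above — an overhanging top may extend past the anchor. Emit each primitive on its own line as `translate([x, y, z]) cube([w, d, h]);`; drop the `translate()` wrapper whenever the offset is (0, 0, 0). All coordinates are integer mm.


translate([293, 388, 0]) cube([4246, 171, 340]);


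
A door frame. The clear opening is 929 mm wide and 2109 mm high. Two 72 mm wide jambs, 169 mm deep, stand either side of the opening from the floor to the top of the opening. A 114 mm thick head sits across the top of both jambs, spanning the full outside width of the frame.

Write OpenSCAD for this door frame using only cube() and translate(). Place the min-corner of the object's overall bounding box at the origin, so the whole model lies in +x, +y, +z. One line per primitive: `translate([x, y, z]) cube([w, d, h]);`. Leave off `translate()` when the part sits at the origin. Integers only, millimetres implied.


cube([72, 169, 2109]);
translate([1001, 0, 0]) cube([72, 169, 2109]);
translate([0, 0, 2109]) cube([1073, 169, 114]);


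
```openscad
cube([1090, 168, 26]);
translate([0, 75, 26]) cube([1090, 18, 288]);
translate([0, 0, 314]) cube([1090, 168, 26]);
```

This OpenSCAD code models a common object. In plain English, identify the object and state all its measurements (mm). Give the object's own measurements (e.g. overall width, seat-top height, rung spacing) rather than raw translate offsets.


An I-beam lying along x, 1090 mm long. Overall section height 340 mm. Two flanges 168 mm wide (y) and 26 mm thick, one on the floor and one at the top; a web 18 mm thick runs between them, centred on the flange width.


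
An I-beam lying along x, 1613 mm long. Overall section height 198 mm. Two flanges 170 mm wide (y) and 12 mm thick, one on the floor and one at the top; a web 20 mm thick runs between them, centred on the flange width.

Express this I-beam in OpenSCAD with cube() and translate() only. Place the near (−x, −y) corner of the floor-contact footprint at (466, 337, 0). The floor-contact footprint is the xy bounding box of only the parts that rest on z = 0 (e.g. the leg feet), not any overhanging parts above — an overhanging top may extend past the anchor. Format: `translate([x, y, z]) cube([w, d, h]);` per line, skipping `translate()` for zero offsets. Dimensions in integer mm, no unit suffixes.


translate([466, 337, 0]) cube([1613, 170, 12]);
translate([466, 412, 12]) cube([1613, 20, 174]);
translate([466, 337, 186]) cube([1613, 170, 12]);


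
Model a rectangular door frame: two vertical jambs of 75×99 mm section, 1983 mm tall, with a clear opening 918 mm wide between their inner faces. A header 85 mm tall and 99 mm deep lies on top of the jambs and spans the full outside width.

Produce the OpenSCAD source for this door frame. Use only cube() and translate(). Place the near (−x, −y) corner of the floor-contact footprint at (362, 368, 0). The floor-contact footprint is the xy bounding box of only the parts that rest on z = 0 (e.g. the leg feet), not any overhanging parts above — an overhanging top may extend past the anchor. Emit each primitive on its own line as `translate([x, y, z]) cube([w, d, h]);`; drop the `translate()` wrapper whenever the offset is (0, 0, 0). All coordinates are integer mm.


translate([362, 368, 0]) cube([75, 99, 1983]);
translate([1355, 368, 0]) cube([75, 99, 1983]);
translate([362, 368, 1983]) cube([1068, 99, 85]);


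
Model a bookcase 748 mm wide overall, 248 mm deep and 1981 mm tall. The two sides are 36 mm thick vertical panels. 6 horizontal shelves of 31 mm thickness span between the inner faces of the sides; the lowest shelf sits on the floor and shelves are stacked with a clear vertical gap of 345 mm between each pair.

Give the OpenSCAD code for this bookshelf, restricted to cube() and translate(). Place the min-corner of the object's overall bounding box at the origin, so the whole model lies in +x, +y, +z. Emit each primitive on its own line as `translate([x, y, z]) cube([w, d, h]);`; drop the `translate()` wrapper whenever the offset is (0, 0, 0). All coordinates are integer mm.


cube([36, 248, 1981]);
translate([712, 0, 0]) cube([36, 248, 1981]);
translate([36, 0, 0]) cube([676, 248, 31]);
translate([36, 0, 376]) cube([676, 248, 31]);
translate([36, 0, 752]) cube([676, 248, 31]);
translate([36, 0, 1128]) cube([676, 248, 31]);
translate([36, 0, 1504]) cube([676, 248, 31]);
translate([36, 0, 1880]) cube([676, 248, 31]);


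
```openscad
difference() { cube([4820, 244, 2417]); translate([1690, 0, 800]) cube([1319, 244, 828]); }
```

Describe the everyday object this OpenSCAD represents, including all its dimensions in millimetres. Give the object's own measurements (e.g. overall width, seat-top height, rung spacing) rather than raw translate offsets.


A wall 4820 mm long (x), 244 mm thick (y), 2417 mm tall, with a rectangular window opening cut through it. The opening is 1319 mm wide and 828 mm tall; its sill is at z = 800 mm and its near (−x) edge is 1690 mm from the wall's −x end. The opening passes through the full wall thickness.


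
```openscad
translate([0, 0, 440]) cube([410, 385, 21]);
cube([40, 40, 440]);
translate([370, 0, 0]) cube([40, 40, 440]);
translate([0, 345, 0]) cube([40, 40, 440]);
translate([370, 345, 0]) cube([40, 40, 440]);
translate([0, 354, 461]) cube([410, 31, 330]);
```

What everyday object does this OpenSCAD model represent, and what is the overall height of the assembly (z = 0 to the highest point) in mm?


A chair. The overall height is 791 mm.

A slab on four corner posts with a tall panel at the back — a chair. The seat slab sits at z = 440 with thickness 21, and the 330 mm backrest starts at the seat top, so the overall height is 440 + 21 + 330 = 791 mm.


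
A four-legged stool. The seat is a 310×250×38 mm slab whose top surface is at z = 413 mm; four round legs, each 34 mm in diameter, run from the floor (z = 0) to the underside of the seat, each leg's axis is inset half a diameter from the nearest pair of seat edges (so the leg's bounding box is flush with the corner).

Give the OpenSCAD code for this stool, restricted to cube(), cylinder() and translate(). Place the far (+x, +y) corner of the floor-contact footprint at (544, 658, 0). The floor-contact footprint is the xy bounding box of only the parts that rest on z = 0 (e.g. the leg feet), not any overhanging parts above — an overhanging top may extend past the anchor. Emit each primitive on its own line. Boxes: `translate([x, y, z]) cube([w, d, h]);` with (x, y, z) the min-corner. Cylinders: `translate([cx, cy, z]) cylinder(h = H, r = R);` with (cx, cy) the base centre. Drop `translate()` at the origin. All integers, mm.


translate([234, 408, 375]) cube([310, 250, 38]);
translate([251, 425, 0]) cylinder(h = 375, r = 17);
translate([527, 425, 0]) cylinder(h = 375, r = 17);
translate([251, 641, 0]) cylinder(h = 375, r = 17);
translate([527, 641, 0]) cylinder(h = 375, r = 17);


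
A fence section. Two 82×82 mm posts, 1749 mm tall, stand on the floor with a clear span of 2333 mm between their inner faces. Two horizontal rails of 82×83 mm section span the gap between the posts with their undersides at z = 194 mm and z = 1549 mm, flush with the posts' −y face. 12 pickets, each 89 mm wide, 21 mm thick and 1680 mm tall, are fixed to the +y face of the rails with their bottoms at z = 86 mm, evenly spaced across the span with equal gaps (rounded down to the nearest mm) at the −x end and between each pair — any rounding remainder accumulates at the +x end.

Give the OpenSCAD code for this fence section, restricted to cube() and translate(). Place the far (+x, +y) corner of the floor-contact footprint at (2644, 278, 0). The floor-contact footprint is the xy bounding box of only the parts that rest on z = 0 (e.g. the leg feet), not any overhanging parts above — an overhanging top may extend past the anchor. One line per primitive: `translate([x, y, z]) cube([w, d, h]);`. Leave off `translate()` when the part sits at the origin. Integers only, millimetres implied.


translate([147, 196, 0]) cube([82, 82, 1749]);
translate([2562, 196, 0]) cube([82, 82, 1749]);
translate([229, 196, 194]) cube([2333, 82, 83]);
translate([229, 196, 1549]) cube([2333, 82, 83]);
translate([326, 278, 86]) cube([89, 21, 1680]);
translate([512, 278, 86]) cube([89, 21, 1680]);
translate([698, 278, 86]) cube([89, 21, 1680]);
translate([884, 278, 86]) cube([89, 21, 1680]);
translate([1070, 278, 86]) cube([89, 21, 1680]);
translate([1256, 278, 86]) cube([89, 21, 1680]);
translate([1442, 278, 86]) cube([89, 21, 1680]);
translate([1628, 278, 86]) cube([89, 21, 1680]);
translate([1814, 278, 86]) cube([89, 21, 1680]);
translate([2000, 278, 86]) cube([89, 21, 1680]);
translate([2186, 278, 86]) cube([89, 21, 1680]);
translate([2372, 278, 86]) cube([89, 21, 1680]);


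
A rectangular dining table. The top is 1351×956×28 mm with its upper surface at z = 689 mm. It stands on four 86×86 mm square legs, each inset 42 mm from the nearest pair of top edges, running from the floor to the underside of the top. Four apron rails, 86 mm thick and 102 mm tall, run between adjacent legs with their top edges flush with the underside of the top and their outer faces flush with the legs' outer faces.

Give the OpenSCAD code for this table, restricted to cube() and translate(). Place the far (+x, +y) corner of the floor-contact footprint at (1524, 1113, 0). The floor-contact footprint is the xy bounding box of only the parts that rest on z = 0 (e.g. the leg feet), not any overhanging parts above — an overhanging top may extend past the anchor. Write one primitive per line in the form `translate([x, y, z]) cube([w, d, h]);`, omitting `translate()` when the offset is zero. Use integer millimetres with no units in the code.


translate([215, 199, 661]) cube([1351, 956, 28]);
translate([257, 241, 0]) cube([86, 86, 661]);
translate([1438, 241, 0]) cube([86, 86, 661]);
translate([257, 1027, 0]) cube([86, 86, 661]);
translate([1438, 1027, 0]) cube([86, 86, 661]);
translate([343, 241, 559]) cube([1095, 86, 102]);
translate([343, 1027, 559]) cube([1095, 86, 102]);
translate([257, 327, 559]) cube([86, 700, 102]);
translate([1438, 327, 559]) cube([86, 700, 102]);


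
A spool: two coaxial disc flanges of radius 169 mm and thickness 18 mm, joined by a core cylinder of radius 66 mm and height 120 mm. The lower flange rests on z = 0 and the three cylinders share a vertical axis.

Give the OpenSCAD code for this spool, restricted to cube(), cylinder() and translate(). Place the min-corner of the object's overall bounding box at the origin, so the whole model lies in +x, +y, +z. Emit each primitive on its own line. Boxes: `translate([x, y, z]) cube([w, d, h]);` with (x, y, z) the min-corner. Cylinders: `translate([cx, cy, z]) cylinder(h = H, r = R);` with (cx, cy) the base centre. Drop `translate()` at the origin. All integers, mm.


translate([169, 169, 0]) cylinder(h = 18, r = 169);
translate([169, 169, 18]) cylinder(h = 120, r = 66);
translate([169, 169, 138]) cylinder(h = 18, r = 169);


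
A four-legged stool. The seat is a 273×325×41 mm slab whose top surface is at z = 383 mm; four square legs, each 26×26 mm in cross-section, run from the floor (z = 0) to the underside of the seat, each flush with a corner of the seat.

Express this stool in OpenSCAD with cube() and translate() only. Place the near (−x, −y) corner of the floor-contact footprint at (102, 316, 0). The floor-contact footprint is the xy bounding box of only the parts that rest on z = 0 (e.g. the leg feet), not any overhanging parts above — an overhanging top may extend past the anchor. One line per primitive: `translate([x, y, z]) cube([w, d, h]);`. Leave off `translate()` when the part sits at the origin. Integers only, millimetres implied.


translate([102, 316, 342]) cube([273, 325, 41]);
translate([102, 316, 0]) cube([26, 26, 342]);
translate([349, 316, 0]) cube([26, 26, 342]);
translate([102, 615, 0]) cube([26, 26, 342]);
translate([349, 615, 0]) cube([26, 26, 342]);


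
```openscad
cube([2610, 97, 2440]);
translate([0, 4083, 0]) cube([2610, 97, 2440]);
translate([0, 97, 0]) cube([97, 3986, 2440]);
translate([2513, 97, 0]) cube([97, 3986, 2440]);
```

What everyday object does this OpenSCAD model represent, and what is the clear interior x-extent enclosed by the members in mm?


A house (or room) frame. The interior width is 2416 mm.

Four 2440 mm walls enclosing a rectangle with no floor or roof — a room or house frame. Outside width is 2610 mm and wall thickness is 97 mm, so the interior width is 2610 − 2 × 97 = 2416 mm.


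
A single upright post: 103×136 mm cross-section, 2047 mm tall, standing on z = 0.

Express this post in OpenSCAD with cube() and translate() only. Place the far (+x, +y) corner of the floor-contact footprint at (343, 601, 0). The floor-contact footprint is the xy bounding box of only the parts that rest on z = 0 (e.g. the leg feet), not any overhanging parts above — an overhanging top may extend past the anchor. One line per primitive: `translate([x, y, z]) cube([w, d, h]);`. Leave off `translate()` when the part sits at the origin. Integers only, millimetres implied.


translate([240, 465, 0]) cube([103, 136, 2047]);


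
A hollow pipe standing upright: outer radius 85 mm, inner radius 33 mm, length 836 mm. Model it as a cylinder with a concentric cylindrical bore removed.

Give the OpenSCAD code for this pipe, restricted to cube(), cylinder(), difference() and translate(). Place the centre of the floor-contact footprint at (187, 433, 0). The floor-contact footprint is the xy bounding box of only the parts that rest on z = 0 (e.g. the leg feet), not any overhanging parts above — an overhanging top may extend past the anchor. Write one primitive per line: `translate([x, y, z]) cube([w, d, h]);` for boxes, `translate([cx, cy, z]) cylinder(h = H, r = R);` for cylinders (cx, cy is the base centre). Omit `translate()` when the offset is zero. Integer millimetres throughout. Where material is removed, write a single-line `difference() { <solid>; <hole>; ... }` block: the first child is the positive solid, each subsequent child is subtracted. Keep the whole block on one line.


difference() { translate([187, 433, 0]) cylinder(h = 836, r = 85); translate([187, 433, 0]) cylinder(h = 836, r = 33); }


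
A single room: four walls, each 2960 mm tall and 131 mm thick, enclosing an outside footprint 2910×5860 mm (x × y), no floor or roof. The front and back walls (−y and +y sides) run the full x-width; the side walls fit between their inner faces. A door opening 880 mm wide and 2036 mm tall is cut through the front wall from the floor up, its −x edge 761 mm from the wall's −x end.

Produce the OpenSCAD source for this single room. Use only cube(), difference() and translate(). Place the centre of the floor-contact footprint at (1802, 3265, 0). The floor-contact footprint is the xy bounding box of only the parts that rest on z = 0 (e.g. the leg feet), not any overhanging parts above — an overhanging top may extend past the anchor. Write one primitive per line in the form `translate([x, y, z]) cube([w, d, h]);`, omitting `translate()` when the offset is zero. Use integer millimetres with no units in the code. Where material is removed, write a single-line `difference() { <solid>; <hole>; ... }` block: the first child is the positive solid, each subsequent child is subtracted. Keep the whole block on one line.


difference() { translate([347, 335, 0]) cube([2910, 131, 2960]); translate([1108, 335, 0]) cube([880, 131, 2036]); }
translate([347, 6064, 0]) cube([2910, 131, 2960]);
translate([347, 466, 0]) cube([131, 5598, 2960]);
translate([3126, 466, 0]) cube([131, 5598, 2960]);


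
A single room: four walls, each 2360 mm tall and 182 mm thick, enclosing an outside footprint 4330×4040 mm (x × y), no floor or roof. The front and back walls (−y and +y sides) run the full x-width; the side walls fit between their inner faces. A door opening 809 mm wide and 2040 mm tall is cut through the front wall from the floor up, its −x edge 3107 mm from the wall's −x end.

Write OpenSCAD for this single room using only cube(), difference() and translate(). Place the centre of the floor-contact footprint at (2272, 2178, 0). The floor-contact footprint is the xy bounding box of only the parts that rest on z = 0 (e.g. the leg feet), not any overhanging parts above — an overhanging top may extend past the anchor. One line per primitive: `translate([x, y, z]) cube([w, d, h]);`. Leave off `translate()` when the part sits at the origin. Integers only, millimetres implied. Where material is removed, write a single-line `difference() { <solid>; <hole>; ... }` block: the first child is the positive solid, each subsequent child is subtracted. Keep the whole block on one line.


difference() { translate([107, 158, 0]) cube([4330, 182, 2360]); translate([3214, 158, 0]) cube([809, 182, 2040]); }
translate([107, 4016, 0]) cube([4330, 182, 2360]);
translate([107, 340, 0]) cube([182, 3676, 2360]);
translate([4255, 340, 0]) cube([182, 3676, 2360]);


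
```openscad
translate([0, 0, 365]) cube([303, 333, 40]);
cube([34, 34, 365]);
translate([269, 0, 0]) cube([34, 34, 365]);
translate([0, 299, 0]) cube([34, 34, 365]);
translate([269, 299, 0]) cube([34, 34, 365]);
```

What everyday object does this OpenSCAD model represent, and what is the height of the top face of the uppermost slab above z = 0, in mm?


A stool. The seat height is 405 mm.

A 303×333×40 slab at z = 365 on four corner posts — a stool. The seat top is 365 + 40 = 405 mm.


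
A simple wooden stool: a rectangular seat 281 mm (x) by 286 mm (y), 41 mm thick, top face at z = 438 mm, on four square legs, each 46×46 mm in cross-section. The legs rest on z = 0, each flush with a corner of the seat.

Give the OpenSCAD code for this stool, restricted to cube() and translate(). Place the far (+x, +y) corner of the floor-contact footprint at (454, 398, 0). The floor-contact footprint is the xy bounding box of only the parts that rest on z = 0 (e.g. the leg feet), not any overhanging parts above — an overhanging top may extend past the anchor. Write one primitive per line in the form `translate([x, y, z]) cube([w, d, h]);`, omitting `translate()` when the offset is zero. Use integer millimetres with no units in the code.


translate([173, 112, 397]) cube([281, 286, 41]);
translate([173, 112, 0]) cube([46, 46, 397]);
translate([408, 112, 0]) cube([46, 46, 397]);
translate([173, 352, 0]) cube([46, 46, 397]);
translate([408, 352, 0]) cube([46, 46, 397]);


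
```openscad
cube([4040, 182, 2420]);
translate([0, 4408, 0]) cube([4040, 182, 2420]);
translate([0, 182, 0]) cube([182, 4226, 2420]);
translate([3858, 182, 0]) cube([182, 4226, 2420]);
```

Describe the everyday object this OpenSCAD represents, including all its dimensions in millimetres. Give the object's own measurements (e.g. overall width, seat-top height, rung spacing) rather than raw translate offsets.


The wall frame of a small rectangular building: four walls, each 2420 mm tall and 182 mm thick, enclosing a footprint 4040 mm (x) by 4590 mm (y) outside-to-outside, with no floor or roof. The front and back walls (the −y and +y sides) span the full width; the two side walls fit between them.


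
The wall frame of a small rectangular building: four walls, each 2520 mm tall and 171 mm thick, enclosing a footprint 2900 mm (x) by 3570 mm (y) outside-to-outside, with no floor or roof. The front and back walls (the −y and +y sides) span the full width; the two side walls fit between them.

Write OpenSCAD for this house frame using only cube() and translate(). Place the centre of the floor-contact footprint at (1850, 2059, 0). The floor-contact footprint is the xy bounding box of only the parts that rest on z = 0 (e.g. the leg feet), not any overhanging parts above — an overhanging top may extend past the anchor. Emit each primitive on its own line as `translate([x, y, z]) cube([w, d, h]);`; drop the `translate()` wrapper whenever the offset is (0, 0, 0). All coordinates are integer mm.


translate([400, 274, 0]) cube([2900, 171, 2520]);
translate([400, 3673, 0]) cube([2900, 171, 2520]);
translate([400, 445, 0]) cube([171, 3228, 2520]);
translate([3129, 445, 0]) cube([171, 3228, 2520]);


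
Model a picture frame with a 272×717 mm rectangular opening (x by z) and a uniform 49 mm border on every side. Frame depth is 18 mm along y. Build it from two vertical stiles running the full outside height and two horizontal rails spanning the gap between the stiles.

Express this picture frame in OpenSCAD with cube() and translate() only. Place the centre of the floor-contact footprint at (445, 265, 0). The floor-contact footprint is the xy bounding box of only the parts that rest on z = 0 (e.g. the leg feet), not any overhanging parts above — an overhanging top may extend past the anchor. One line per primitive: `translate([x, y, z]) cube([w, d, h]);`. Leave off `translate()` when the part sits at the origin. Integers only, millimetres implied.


translate([260, 256, 0]) cube([49, 18, 815]);
translate([581, 256, 0]) cube([49, 18, 815]);
translate([309, 256, 0]) cube([272, 18, 49]);
translate([309, 256, 766]) cube([272, 18, 49]);


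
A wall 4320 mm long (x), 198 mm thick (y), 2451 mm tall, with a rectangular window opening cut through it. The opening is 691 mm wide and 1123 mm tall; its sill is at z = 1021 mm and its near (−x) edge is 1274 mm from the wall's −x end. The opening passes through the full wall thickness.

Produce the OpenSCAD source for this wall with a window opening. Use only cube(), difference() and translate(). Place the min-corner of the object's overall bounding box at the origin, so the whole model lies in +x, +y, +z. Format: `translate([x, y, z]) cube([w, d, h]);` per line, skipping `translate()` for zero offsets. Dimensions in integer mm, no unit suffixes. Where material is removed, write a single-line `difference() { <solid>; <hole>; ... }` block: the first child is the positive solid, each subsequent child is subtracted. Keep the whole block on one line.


difference() { cube([4320, 198, 2451]); translate([1274, 0, 1021]) cube([691, 198, 1123]); }


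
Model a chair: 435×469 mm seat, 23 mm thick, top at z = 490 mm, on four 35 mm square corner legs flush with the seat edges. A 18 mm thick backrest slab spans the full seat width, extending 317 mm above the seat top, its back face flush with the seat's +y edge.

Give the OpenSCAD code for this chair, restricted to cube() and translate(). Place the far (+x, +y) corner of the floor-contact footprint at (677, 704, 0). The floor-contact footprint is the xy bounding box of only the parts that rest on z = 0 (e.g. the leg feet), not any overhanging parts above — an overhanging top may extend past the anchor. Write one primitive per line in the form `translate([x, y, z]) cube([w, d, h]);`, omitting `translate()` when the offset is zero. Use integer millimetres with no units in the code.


translate([242, 235, 467]) cube([435, 469, 23]);
translate([242, 235, 0]) cube([35, 35, 467]);
translate([642, 235, 0]) cube([35, 35, 467]);
translate([242, 669, 0]) cube([35, 35, 467]);
translate([642, 669, 0]) cube([35, 35, 467]);
translate([242, 686, 490]) cube([435, 18, 317]);


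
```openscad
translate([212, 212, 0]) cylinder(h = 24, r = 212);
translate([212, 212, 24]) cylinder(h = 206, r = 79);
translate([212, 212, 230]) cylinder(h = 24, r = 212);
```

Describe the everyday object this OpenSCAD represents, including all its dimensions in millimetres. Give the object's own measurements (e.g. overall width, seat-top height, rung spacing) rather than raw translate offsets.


A spool: two coaxial disc flanges of radius 212 mm and thickness 24 mm, joined by a core cylinder of radius 79 mm and height 206 mm. The lower flange rests on z = 0 and the three cylinders share a vertical axis.


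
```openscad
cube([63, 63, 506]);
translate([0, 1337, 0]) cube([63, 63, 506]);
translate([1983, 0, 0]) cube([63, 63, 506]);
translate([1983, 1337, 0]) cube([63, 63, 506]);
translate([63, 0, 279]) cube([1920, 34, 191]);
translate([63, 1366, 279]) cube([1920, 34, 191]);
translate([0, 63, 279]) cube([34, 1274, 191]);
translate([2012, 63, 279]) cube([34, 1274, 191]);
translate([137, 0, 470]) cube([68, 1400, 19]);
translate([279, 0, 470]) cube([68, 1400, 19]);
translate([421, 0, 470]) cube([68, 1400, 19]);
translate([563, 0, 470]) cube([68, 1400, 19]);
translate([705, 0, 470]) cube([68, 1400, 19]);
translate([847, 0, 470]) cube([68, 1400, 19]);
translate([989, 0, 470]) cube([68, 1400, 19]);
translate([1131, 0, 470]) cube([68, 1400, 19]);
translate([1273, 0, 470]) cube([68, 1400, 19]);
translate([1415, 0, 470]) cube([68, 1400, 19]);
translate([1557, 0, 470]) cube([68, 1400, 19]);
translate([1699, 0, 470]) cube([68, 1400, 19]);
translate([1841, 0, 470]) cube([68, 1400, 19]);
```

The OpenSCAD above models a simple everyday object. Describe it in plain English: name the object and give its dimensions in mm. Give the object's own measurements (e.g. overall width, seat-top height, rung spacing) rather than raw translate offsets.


A bed frame 2046 mm long (x) by 1400 mm wide (y). Four 63×63 mm corner posts, 506 mm tall, at the corners of the footprint. Four rails of 34 mm thickness and 191 mm height run between adjacent posts with their undersides at z = 279 mm, their outer faces flush with the outside of the frame (the two x-running rails run between the posts' inner faces; the two y-running rails run between the posts' inner faces). 13 slats, each 68 mm wide (x) and 19 mm thick, lie across the top of the two x-running rails, running the full 1400 mm width of the frame in y; along x they sit between the end posts with a 74 mm gap after the −x posts and between neighbouring slats and before the +x posts.


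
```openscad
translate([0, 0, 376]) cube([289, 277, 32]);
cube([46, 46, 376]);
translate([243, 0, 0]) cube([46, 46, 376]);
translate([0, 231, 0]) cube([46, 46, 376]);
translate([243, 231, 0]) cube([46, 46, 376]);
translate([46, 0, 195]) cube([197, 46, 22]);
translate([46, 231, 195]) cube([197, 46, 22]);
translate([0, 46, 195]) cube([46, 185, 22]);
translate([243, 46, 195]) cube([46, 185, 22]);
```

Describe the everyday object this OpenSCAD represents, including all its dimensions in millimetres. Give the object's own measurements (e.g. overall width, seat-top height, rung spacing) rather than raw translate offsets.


A simple wooden stool: a rectangular seat 289 mm (x) by 277 mm (y), 32 mm thick, top face at z = 408 mm, on four square legs, each 46×46 mm in cross-section. The legs rest on z = 0, each flush with a corner of the seat. Four stretchers, 46 mm wide and 22 mm tall, connect adjacent legs with their undersides at z = 195 mm, each running between the inner faces of the legs it joins and aligned with the legs' outer faces on the other axis.


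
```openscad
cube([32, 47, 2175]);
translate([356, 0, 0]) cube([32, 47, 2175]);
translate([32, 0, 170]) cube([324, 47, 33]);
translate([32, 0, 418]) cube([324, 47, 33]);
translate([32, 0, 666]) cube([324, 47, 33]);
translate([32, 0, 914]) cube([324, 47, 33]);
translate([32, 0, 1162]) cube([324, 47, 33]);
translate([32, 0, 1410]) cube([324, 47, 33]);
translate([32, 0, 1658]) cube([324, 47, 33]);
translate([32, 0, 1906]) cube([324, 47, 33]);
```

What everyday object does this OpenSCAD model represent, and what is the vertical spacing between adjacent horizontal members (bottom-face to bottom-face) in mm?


A ladder. The rung spacing is 248 mm.

Two tall 32×47 posts with 8 short bars between them — a ladder. Adjacent rungs sit at z = 170 and z = 418, so the spacing is 418 − 170 = 248 mm.


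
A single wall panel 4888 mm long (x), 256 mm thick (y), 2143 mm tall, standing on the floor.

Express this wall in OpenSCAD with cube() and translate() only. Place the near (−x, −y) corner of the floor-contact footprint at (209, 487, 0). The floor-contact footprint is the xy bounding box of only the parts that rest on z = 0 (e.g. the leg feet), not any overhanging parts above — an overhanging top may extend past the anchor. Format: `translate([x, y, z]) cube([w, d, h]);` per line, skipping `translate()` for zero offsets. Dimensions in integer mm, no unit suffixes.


translate([209, 487, 0]) cube([4888, 256, 2143]);


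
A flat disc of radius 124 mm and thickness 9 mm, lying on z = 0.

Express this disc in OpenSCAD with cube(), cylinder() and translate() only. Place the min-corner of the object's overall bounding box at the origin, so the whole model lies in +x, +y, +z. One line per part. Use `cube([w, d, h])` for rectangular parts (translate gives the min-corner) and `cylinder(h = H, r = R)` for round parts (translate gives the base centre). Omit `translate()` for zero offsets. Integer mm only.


translate([124, 124, 0]) cylinder(h = 9, r = 124);


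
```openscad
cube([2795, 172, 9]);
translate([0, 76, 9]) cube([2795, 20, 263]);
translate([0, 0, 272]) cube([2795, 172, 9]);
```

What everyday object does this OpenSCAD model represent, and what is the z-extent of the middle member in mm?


An I-beam. The web height is 263 mm.

Two wide flanges with a thin centred web — an I-beam. Overall 281 mm minus two 9 mm flanges gives a web of 281 − 2·9 = 263 mm.


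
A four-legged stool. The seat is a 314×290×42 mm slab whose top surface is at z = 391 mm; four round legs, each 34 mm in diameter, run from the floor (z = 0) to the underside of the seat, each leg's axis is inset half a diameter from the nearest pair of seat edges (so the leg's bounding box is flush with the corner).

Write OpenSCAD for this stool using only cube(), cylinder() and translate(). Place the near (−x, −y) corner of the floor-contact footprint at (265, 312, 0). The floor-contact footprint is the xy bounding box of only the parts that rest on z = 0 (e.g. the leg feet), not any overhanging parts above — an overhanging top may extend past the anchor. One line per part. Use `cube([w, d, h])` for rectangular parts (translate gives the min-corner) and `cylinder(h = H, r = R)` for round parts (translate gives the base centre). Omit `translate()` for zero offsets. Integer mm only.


// leg_h = 391 - 42 = 349
translate([265, 312, 349]) cube([314, 290, 42]);
translate([282, 329, 0]) cylinder(h = 349, r = 17);
translate([562, 329, 0]) cylinder(h = 349, r = 17);
translate([282, 585, 0]) cylinder(h = 349, r = 17);
translate([562, 585, 0]) cylinder(h = 349, r = 17);


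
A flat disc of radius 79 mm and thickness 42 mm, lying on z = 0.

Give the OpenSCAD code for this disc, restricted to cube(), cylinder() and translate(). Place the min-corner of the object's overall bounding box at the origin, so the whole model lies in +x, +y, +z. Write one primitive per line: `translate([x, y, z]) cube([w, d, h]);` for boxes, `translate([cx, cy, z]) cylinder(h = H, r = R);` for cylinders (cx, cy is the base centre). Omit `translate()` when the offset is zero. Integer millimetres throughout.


translate([79, 79, 0]) cylinder(h = 42, r = 79);


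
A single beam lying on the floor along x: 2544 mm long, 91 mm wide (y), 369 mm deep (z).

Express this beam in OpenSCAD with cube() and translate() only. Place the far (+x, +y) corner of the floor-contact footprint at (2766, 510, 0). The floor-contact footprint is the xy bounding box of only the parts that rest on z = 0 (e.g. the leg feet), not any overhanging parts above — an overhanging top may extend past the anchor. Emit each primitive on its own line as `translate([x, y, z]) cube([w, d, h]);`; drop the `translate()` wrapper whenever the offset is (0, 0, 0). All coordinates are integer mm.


translate([222, 419, 0]) cube([2544, 91, 369]);


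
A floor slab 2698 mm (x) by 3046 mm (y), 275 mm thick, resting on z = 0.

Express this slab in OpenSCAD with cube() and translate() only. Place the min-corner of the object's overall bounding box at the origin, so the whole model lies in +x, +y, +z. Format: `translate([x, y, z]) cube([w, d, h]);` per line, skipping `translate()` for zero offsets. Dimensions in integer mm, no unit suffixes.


cube([2698, 3046, 275]);


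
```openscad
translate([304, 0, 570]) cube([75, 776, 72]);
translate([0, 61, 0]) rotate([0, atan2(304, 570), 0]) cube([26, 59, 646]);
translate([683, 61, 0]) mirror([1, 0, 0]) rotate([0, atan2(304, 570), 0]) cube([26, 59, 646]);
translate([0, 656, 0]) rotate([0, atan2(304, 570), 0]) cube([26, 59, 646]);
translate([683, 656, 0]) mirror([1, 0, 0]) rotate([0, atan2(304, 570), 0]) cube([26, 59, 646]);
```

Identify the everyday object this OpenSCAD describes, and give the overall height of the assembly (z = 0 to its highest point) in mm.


A sawhorse. The overall height is 642 mm.

A beam across two mirrored pairs of raked legs — a sawhorse. The beam's underside is at z = 570 (matching the legs' vertical rise in atan2(304, 570)) and the beam is 72 mm tall, so its top is at 570 + 72 = 642 mm. The raked legs top out at the beam's underside, so that is the highest point.


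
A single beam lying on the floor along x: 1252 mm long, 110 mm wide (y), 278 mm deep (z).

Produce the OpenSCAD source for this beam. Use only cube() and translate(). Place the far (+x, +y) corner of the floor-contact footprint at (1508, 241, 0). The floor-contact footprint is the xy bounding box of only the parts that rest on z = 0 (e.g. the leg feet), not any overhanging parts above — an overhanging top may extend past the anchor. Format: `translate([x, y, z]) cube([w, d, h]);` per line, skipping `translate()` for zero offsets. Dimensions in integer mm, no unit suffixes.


translate([256, 131, 0]) cube([1252, 110, 278]);


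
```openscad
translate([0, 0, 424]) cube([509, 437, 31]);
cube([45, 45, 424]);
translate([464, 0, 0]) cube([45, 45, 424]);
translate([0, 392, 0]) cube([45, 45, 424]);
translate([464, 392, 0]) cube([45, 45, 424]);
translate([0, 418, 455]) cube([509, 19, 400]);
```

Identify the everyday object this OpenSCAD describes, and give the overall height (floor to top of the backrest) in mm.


A chair. The overall height is 855 mm.

A slab on four corner posts with a tall panel at the back — a chair. The seat slab sits at z = 424 with thickness 31, and the 400 mm backrest starts at the seat top, so the overall height is 424 + 31 + 400 = 855 mm.


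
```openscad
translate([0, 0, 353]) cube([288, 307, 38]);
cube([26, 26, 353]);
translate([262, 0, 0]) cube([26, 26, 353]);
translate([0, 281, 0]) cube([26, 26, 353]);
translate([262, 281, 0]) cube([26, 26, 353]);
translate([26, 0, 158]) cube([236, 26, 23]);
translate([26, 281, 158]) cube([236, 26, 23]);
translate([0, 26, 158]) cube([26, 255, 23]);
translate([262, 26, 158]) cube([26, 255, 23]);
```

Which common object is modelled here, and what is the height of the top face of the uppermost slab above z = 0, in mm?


A stool. The seat height is 391 mm.

A 288×307×38 slab at z = 353 on four corner posts — a stool. The seat top is 353 + 38 = 391 mm.


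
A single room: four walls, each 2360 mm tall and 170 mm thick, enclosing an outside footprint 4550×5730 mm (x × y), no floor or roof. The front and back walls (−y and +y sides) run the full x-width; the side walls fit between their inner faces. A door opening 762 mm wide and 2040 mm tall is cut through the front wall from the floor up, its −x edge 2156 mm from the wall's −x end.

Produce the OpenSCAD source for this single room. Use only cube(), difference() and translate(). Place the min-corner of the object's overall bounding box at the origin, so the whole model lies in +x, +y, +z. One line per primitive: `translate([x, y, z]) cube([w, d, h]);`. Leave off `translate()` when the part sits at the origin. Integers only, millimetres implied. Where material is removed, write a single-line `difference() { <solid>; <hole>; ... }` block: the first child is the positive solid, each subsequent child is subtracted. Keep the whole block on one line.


difference() { cube([4550, 170, 2360]); translate([2156, 0, 0]) cube([762, 170, 2040]); }
translate([0, 5560, 0]) cube([4550, 170, 2360]);
translate([0, 170, 0]) cube([170, 5390, 2360]);
translate([4380, 170, 0]) cube([170, 5390, 2360]);


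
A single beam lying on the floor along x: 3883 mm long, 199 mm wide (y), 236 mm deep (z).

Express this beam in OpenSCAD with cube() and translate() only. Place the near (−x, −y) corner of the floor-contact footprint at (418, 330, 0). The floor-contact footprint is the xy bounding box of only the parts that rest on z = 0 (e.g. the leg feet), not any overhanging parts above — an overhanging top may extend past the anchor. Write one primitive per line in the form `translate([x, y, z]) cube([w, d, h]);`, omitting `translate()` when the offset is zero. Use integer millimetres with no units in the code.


translate([418, 330, 0]) cube([3883, 199, 236]);


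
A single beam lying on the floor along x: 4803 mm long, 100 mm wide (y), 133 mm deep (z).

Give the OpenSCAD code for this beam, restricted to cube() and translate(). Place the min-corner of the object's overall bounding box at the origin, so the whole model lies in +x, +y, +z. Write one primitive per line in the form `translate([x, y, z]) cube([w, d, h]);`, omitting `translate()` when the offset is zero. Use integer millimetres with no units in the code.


cube([4803, 100, 133]);


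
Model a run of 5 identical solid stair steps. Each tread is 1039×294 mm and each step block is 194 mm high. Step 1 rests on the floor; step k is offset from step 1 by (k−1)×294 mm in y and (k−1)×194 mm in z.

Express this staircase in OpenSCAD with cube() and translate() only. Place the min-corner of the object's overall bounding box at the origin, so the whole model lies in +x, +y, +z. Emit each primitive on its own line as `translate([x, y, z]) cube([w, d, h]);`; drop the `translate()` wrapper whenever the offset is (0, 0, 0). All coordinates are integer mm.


cube([1039, 294, 194]);
translate([0, 294, 194]) cube([1039, 294, 194]);
translate([0, 588, 388]) cube([1039, 294, 194]);
translate([0, 882, 582]) cube([1039, 294, 194]);
translate([0, 1176, 776]) cube([1039, 294, 194]);


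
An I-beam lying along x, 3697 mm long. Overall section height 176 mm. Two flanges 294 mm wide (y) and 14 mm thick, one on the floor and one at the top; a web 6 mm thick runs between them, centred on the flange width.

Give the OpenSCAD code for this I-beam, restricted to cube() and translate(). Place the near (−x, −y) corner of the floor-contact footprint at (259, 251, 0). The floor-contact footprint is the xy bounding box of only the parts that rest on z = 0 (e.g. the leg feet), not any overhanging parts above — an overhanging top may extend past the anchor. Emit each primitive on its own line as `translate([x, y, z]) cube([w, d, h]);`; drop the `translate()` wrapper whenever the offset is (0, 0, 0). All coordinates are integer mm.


translate([259, 251, 0]) cube([3697, 294, 14]);
translate([259, 395, 14]) cube([3697, 6, 148]);
translate([259, 251, 162]) cube([3697, 294, 14]);


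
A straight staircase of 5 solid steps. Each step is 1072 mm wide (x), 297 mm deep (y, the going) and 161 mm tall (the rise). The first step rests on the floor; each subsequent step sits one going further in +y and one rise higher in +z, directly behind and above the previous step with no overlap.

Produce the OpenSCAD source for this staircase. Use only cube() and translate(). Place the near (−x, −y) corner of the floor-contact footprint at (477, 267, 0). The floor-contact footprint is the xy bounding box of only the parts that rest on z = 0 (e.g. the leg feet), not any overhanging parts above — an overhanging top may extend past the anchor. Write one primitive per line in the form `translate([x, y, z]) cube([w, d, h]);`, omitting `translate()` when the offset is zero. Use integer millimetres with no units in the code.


translate([477, 267, 0]) cube([1072, 297, 161]);
translate([477, 564, 161]) cube([1072, 297, 161]);
translate([477, 861, 322]) cube([1072, 297, 161]);
translate([477, 1158, 483]) cube([1072, 297, 161]);
translate([477, 1455, 644]) cube([1072, 297, 161]);
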